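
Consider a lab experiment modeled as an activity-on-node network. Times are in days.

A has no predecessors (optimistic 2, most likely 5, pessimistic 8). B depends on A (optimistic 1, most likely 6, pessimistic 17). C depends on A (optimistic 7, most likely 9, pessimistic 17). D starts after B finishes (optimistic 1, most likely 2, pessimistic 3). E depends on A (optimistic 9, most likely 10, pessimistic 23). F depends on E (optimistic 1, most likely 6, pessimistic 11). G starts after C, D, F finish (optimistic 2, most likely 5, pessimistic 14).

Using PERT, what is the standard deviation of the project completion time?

3.64 days

te_A = (2 + 4·5 + 8)/6 = 30/6 = 5; σ²_A = ((8−2)/6)² = 1.000
te_B = (1 + 4·6 + 17)/6 = 42/6 = 7; σ²_B = ((17−1)/6)² = 7.111
te_C = (7 + 4·9 + 17)/6 = 60/6 = 10; σ²_C = ((17−7)/6)² = 2.778
te_D = (1 + 4·2 + 3)/6 = 12/6 = 2; σ²_D = ((3−1)/6)² = 0.111
te_E = (9 + 4·10 + 23)/6 = 72/6 = 12; σ²_E = ((23−9)/6)² = 5.444
te_F = (1 + 4·6 + 11)/6 = 36/6 = 6; σ²_F = ((11−1)/6)² = 2.778
te_G = (2 + 4·5 + 14)/6 = 36/6 = 6; σ²_G = ((14−2)/6)² = 4.000

Forward pass:
ES_A = 0; EF_A = 5
ES_B = 5; EF_B = 5+7 = 12
ES_C = 5; EF_C = 5+10 = 15
ES_D = 12; EF_D = 12+2 = 14
ES_E = 5; EF_E = 5+12 = 17
ES_F = 17; EF_F = 17+6 = 23
ES_G = max(EF_C=15, EF_D=14, EF_F=23) = 23; EF_G = 23+6 = 29
Expected project duration μ = 29 days. Critical path: A → E → F → G.

Variance along critical path = 1.000 + 5.444 + 2.778 + 4.000 = 13.222
σ = √13.222 = 3.636 days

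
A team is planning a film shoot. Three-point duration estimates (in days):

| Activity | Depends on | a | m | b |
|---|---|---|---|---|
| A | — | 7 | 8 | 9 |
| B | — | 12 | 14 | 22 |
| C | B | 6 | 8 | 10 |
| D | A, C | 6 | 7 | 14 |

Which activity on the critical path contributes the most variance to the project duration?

te_A = (7 + 4·8 + 9)/6 = 48/6 = 8; σ²_A = ((9−7)/6)² = 0.111
te_B = (12 + 4·14 + 22)/6 = 90/6 = 15; σ²_B = ((22−12)/6)² = 2.778
te_C = (6 + 4·8 + 10)/6 = 48/6 = 8; σ²_C = ((10−6)/6)² = 0.444
te_D = (6 + 4·7 + 14)/6 = 48/6 = 8; σ²_D = ((14−6)/6)² = 1.778

Forward pass:
ES_A = 0; EF_A = 8
ES_B = 0; EF_B = 15
ES_C = 15; EF_C = 15+8 = 23
ES_D = max(EF_A=8, EF_C=23) = 23; EF_D = 23+8 = 31
Expected project duration μ = 31 days. Critical path: B → C → D.

Variances on critical path: σ²_B=2.778, σ²_C=0.444, σ²_D=1.778.
Largest is σ²_B = 2.778.

B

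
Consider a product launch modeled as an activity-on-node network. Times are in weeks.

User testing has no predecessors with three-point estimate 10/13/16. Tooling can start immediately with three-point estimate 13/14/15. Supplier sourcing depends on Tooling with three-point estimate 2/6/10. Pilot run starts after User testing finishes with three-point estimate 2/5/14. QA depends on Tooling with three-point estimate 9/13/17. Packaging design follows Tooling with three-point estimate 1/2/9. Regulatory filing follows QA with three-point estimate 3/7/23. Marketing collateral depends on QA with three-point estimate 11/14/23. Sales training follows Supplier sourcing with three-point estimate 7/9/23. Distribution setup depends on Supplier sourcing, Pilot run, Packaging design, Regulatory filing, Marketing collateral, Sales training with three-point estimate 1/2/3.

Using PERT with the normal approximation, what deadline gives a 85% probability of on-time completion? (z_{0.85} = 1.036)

46.5 weeks

te_User testing = (10 + 4·13 + 16)/6 = 78/6 = 13; σ²_User testing = ((16−10)/6)² = 1.000
te_Tooling = (13 + 4·14 + 15)/6 = 84/6 = 14; σ²_Tooling = ((15−13)/6)² = 0.111
te_Supplier sourcing = (2 + 4·6 + 10)/6 = 36/6 = 6; σ²_Supplier sourcing = ((10−2)/6)² = 1.778
te_Pilot run = (2 + 4·5 + 14)/6 = 36/6 = 6; σ²_Pilot run = ((14−2)/6)² = 4.000
te_QA = (9 + 4·13 + 17)/6 = 78/6 = 13; σ²_QA = ((17−9)/6)² = 1.778
te_Packaging design = (1 + 4·2 + 9)/6 = 18/6 = 3; σ²_Packaging design = ((9−1)/6)² = 1.778
te_Regulatory filing = (3 + 4·7 + 23)/6 = 54/6 = 9; σ²_Regulatory filing = ((23−3)/6)² = 11.111
te_Marketing collateral = (11 + 4·14 + 23)/6 = 90/6 = 15; σ²_Marketing collateral = ((23−11)/6)² = 4.000
te_Sales training = (7 + 4·9 + 23)/6 = 66/6 = 11; σ²_Sales training = ((23−7)/6)² = 7.111
te_Distribution setup = (1 + 4·2 + 3)/6 = 12/6 = 2; σ²_Distribution setup = ((3−1)/6)² = 0.111

Forward pass:
ES_User testing = 0; EF_User testing = 13
ES_Tooling = 0; EF_Tooling = 14
ES_Supplier sourcing = 14; EF_Supplier sourcing = 14+6 = 20
ES_Pilot run = 13; EF_Pilot run = 13+6 = 19
ES_QA = 14; EF_QA = 14+13 = 27
ES_Packaging design = 14; EF_Packaging design = 14+3 = 17
ES_Regulatory filing = 27; EF_Regulatory filing = 27+9 = 36
ES_Marketing collateral = 27; EF_Marketing collateral = 27+15 = 42
ES_Sales training = 20; EF_Sales training = 20+11 = 31
ES_Distribution setup = max(EF_Supplier sourcing=20, EF_Pilot run=19, EF_Packaging design=17, EF_Regulatory filing=36, EF_Marketing collateral=42, EF_Sales training=31) = 42; EF_Distribution setup = 42+2 = 44
Expected project duration μ = 44 weeks. Critical path: Tooling → QA → Marketing collateral → Distribution setup.

Variance along critical path = 0.111 + 1.778 + 4.000 + 0.111 = 6.000; σ = 2.449 weeks.
D = μ + z·σ = 44 + 1.036·2.449 = 46.5 weeks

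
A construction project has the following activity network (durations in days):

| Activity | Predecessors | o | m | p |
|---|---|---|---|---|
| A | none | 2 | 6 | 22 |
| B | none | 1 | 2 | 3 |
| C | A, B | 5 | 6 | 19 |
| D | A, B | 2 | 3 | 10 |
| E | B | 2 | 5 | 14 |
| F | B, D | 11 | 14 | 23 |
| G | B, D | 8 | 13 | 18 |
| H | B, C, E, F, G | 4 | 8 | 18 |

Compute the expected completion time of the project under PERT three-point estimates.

te_A = (2 + 4·6 + 22)/6 = 48/6 = 8
te_B = (1 + 4·2 + 3)/6 = 12/6 = 2
te_C = (5 + 4·6 + 19)/6 = 48/6 = 8
te_D = (2 + 4·3 + 10)/6 = 24/6 = 4
te_E = (2 + 4·5 + 14)/6 = 36/6 = 6
te_F = (11 + 4·14 + 23)/6 = 90/6 = 15
te_G = (8 + 4·13 + 18)/6 = 78/6 = 13
te_H = (4 + 4·8 + 18)/6 = 54/6 = 9

Forward pass:
ES_A = 0; EF_A = 8
ES_B = 0; EF_B = 2
ES_C = max(EF_A=8, EF_B=2) = 8; EF_C = 8+8 = 16
ES_D = max(EF_A=8, EF_B=2) = 8; EF_D = 8+4 = 12
ES_E = 2; EF_E = 2+6 = 8
ES_F = max(EF_B=2, EF_D=12) = 12; EF_F = 12+15 = 27
ES_G = max(EF_B=2, EF_D=12) = 12; EF_G = 12+13 = 25
ES_H = max(EF_B=2, EF_C=16, EF_E=8, EF_F=27, EF_G=25) = 27; EF_H = 27+9 = 36
Expected project duration μ = 36 days. Critical path: A → D → F → H.

36 days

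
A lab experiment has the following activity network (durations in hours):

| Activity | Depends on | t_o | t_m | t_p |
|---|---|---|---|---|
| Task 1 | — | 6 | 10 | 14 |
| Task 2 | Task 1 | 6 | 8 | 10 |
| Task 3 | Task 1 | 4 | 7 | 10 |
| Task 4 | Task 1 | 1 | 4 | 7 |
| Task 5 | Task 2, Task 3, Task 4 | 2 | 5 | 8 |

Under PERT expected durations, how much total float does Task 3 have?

te_Task 1 = (6 + 4·10 + 14)/6 = 60/6 = 10
te_Task 2 = (6 + 4·8 + 10)/6 = 48/6 = 8
te_Task 3 = (4 + 4·7 + 10)/6 = 42/6 = 7
te_Task 4 = (1 + 4·4 + 7)/6 = 24/6 = 4
te_Task 5 = (2 + 4·5 + 8)/6 = 30/6 = 5

Forward pass:
ES_Task 1 = 0; EF_Task 1 = 10
ES_Task 2 = 10; EF_Task 2 = 10+8 = 18
ES_Task 3 = 10; EF_Task 3 = 10+7 = 17
ES_Task 4 = 10; EF_Task 4 = 10+4 = 14
ES_Task 5 = max(EF_Task 2=18, EF_Task 3=17, EF_Task 4=14) = 18; EF_Task 5 = 18+5 = 23
Expected project duration μ = 23 hours. Critical path: Task 1 → Task 2 → Task 5.

Backward pass:
LF_Task 5 = 23; LS_Task 5 = 23−5 = 18
LF_Task 4 = LS_Task 5 = 18; LS_Task 4 = 18−4 = 14
LF_Task 3 = LS_Task 5 = 18; LS_Task 3 = 18−7 = 11
LF_Task 2 = LS_Task 5 = 18; LS_Task 2 = 18−8 = 10
LF_Task 1 = min(LS_Task 2=10, LS_Task 3=11, LS_Task 4=14) = 10; LS_Task 1 = 10−10 = 0
Slack_Task 3 = LS_Task 3 − ES_Task 3 = 11 − 10 = 1

1 hours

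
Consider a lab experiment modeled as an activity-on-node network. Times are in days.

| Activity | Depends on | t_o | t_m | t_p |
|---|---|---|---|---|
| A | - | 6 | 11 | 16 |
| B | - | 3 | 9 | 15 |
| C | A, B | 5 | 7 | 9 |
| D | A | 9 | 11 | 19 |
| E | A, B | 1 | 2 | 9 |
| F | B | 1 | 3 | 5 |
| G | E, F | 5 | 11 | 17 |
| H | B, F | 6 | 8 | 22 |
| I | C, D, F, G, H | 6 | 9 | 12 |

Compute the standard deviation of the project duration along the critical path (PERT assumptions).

3.09 days

te_A = (6 + 4·11 + 16)/6 = 66/6 = 11; σ²_A = ((16−6)/6)² = 2.778
te_B = (3 + 4·9 + 15)/6 = 54/6 = 9; σ²_B = ((15−3)/6)² = 4.000
te_C = (5 + 4·7 + 9)/6 = 42/6 = 7; σ²_C = ((9−5)/6)² = 0.444
te_D = (9 + 4·11 + 19)/6 = 72/6 = 12; σ²_D = ((19−9)/6)² = 2.778
te_E = (1 + 4·2 + 9)/6 = 18/6 = 3; σ²_E = ((9−1)/6)² = 1.778
te_F = (1 + 4·3 + 5)/6 = 18/6 = 3; σ²_F = ((5−1)/6)² = 0.444
te_G = (5 + 4·11 + 17)/6 = 66/6 = 11; σ²_G = ((17−5)/6)² = 4.000
te_H = (6 + 4·8 + 22)/6 = 60/6 = 10; σ²_H = ((22−6)/6)² = 7.111
te_I = (6 + 4·9 + 12)/6 = 54/6 = 9; σ²_I = ((12−6)/6)² = 1.000

Forward pass:
ES_A = 0; EF_A = 11
ES_B = 0; EF_B = 9
ES_C = max(EF_A=11, EF_B=9) = 11; EF_C = 11+7 = 18
ES_D = 11; EF_D = 11+12 = 23
ES_E = max(EF_A=11, EF_B=9) = 11; EF_E = 11+3 = 14
ES_F = 9; EF_F = 9+3 = 12
ES_G = max(EF_E=14, EF_F=12) = 14; EF_G = 14+11 = 25
ES_H = max(EF_B=9, EF_F=12) = 12; EF_H = 12+10 = 22
ES_I = max(EF_C=18, EF_D=23, EF_F=12, EF_G=25, EF_H=22) = 25; EF_I = 25+9 = 34
Expected project duration μ = 34 days. Critical path: A → E → G → I.

Variance along critical path = 2.778 + 1.778 + 4.000 + 1.000 = 9.556
σ = √9.556 = 3.091 days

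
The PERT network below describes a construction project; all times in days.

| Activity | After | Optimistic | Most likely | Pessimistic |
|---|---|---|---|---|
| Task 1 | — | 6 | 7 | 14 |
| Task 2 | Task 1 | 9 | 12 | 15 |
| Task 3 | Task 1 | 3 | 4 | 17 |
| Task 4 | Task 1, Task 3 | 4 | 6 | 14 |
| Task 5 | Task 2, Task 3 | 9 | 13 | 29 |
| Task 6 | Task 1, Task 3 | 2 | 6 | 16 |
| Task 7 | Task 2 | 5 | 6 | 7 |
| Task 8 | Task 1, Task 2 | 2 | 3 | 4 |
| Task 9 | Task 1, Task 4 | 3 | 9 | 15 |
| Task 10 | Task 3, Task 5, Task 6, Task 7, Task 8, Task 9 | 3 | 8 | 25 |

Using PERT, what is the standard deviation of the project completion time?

te_Task 1 = (6 + 4·7 + 14)/6 = 48/6 = 8; σ²_Task 1 = ((14−6)/6)² = 1.778
te_Task 2 = (9 + 4·12 + 15)/6 = 72/6 = 12; σ²_Task 2 = ((15−9)/6)² = 1.000
te_Task 3 = (3 + 4·4 + 17)/6 = 36/6 = 6; σ²_Task 3 = ((17−3)/6)² = 5.444
te_Task 4 = (4 + 4·6 + 14)/6 = 42/6 = 7; σ²_Task 4 = ((14−4)/6)² = 2.778
te_Task 5 = (9 + 4·13 + 29)/6 = 90/6 = 15; σ²_Task 5 = ((29−9)/6)² = 11.111
te_Task 6 = (2 + 4·6 + 16)/6 = 42/6 = 7; σ²_Task 6 = ((16−2)/6)² = 5.444
te_Task 7 = (5 + 4·6 + 7)/6 = 36/6 = 6; σ²_Task 7 = ((7−5)/6)² = 0.111
te_Task 8 = (2 + 4·3 + 4)/6 = 18/6 = 3; σ²_Task 8 = ((4−2)/6)² = 0.111
te_Task 9 = (3 + 4·9 + 15)/6 = 54/6 = 9; σ²_Task 9 = ((15−3)/6)² = 4.000
te_Task 10 = (3 + 4·8 + 25)/6 = 60/6 = 10; σ²_Task 10 = ((25−3)/6)² = 13.444

Forward pass:
ES_Task 1 = 0; EF_Task 1 = 8
ES_Task 2 = 8; EF_Task 2 = 8+12 = 20
ES_Task 3 = 8; EF_Task 3 = 8+6 = 14
ES_Task 4 = max(EF_Task 1=8, EF_Task 3=14) = 14; EF_Task 4 = 14+7 = 21
ES_Task 5 = max(EF_Task 2=20, EF_Task 3=14) = 20; EF_Task 5 = 20+15 = 35
ES_Task 6 = max(EF_Task 1=8, EF_Task 3=14) = 14; EF_Task 6 = 14+7 = 21
ES_Task 7 = 20; EF_Task 7 = 20+6 = 26
ES_Task 8 = max(EF_Task 1=8, EF_Task 2=20) = 20; EF_Task 8 = 20+3 = 23
ES_Task 9 = max(EF_Task 1=8, EF_Task 4=21) = 21; EF_Task 9 = 21+9 = 30
ES_Task 10 = max(EF_Task 3=14, EF_Task 5=35, EF_Task 6=21, EF_Task 7=26, EF_Task 8=23, EF_Task 9=30) = 35; EF_Task 10 = 35+10 = 45
Expected project duration μ = 45 days. Critical path: Task 1 → Task 2 → Task 5 → Task 10.

Variance along critical path = 1.778 + 1.000 + 11.111 + 13.444 = 27.333
σ = √27.333 = 5.228 days

5.23 days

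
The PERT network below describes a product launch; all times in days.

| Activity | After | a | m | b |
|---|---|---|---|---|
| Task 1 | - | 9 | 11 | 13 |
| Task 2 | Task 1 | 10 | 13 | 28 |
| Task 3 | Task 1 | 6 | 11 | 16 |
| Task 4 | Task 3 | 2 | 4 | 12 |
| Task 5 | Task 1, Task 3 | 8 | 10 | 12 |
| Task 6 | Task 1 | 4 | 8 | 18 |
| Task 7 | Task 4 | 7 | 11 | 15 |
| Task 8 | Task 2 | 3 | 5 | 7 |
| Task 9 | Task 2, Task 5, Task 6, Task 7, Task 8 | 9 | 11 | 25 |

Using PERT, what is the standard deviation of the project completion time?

3.86 days

te_Task 1 = (9 + 4·11 + 13)/6 = 66/6 = 11; σ²_Task 1 = ((13−9)/6)² = 0.444
te_Task 2 = (10 + 4·13 + 28)/6 = 90/6 = 15; σ²_Task 2 = ((28−10)/6)² = 9.000
te_Task 3 = (6 + 4·11 + 16)/6 = 66/6 = 11; σ²_Task 3 = ((16−6)/6)² = 2.778
te_Task 4 = (2 + 4·4 + 12)/6 = 30/6 = 5; σ²_Task 4 = ((12−2)/6)² = 2.778
te_Task 5 = (8 + 4·10 + 12)/6 = 60/6 = 10; σ²_Task 5 = ((12−8)/6)² = 0.444
te_Task 6 = (4 + 4·8 + 18)/6 = 54/6 = 9; σ²_Task 6 = ((18−4)/6)² = 5.444
te_Task 7 = (7 + 4·11 + 15)/6 = 66/6 = 11; σ²_Task 7 = ((15−7)/6)² = 1.778
te_Task 8 = (3 + 4·5 + 7)/6 = 30/6 = 5; σ²_Task 8 = ((7−3)/6)² = 0.444
te_Task 9 = (9 + 4·11 + 25)/6 = 78/6 = 13; σ²_Task 9 = ((25−9)/6)² = 7.111

Forward pass:
ES_Task 1 = 0; EF_Task 1 = 11
ES_Task 2 = 11; EF_Task 2 = 11+15 = 26
ES_Task 3 = 11; EF_Task 3 = 11+11 = 22
ES_Task 4 = 22; EF_Task 4 = 22+5 = 27
ES_Task 5 = max(EF_Task 1=11, EF_Task 3=22) = 22; EF_Task 5 = 22+10 = 32
ES_Task 6 = 11; EF_Task 6 = 11+9 = 20
ES_Task 7 = 27; EF_Task 7 = 27+11 = 38
ES_Task 8 = 26; EF_Task 8 = 26+5 = 31
ES_Task 9 = max(EF_Task 2=26, EF_Task 5=32, EF_Task 6=20, EF_Task 7=38, EF_Task 8=31) = 38; EF_Task 9 = 38+13 = 51
Expected project duration μ = 51 days. Critical path: Task 1 → Task 3 → Task 4 → Task 7 → Task 9.

Variance along critical path = 0.444 + 2.778 + 2.778 + 1.778 + 7.111 = 14.889
σ = √14.889 = 3.859 days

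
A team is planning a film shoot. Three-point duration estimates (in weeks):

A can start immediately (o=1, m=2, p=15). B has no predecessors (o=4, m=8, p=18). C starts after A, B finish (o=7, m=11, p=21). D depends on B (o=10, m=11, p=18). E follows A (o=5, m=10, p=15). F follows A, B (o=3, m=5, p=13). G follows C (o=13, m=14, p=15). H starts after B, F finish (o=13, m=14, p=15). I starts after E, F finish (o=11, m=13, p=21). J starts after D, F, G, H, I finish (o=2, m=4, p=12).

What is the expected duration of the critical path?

40 weeks

te_A = (1 + 4·2 + 15)/6 = 24/6 = 4
te_B = (4 + 4·8 + 18)/6 = 54/6 = 9
te_C = (7 + 4·11 + 21)/6 = 72/6 = 12
te_D = (10 + 4·11 + 18)/6 = 72/6 = 12
te_E = (5 + 4·10 + 15)/6 = 60/6 = 10
te_F = (3 + 4·5 + 13)/6 = 36/6 = 6
te_G = (13 + 4·14 + 15)/6 = 84/6 = 14
te_H = (13 + 4·14 + 15)/6 = 84/6 = 14
te_I = (11 + 4·13 + 21)/6 = 84/6 = 14
te_J = (2 + 4·4 + 12)/6 = 30/6 = 5

Forward pass:
ES_A = 0; EF_A = 4
ES_B = 0; EF_B = 9
ES_C = max(EF_A=4, EF_B=9) = 9; EF_C = 9+12 = 21
ES_D = 9; EF_D = 9+12 = 21
ES_E = 4; EF_E = 4+10 = 14
ES_F = max(EF_A=4, EF_B=9) = 9; EF_F = 9+6 = 15
ES_G = 21; EF_G = 21+14 = 35
ES_H = max(EF_B=9, EF_F=15) = 15; EF_H = 15+14 = 29
ES_I = max(EF_E=14, EF_F=15) = 15; EF_I = 15+14 = 29
ES_J = max(EF_D=21, EF_F=15, EF_G=35, EF_H=29, EF_I=29) = 35; EF_J = 35+5 = 40
Expected project duration μ = 40 weeks. Critical path: B → C → G → J.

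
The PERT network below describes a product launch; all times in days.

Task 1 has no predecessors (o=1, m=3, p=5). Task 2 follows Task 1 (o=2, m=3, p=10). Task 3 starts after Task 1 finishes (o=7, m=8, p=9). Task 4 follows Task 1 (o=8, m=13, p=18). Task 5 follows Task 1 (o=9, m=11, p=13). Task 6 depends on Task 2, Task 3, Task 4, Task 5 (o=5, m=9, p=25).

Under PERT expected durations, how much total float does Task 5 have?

2 days

te_Task 1 = (1 + 4·3 + 5)/6 = 18/6 = 3
te_Task 2 = (2 + 4·3 + 10)/6 = 24/6 = 4
te_Task 3 = (7 + 4·8 + 9)/6 = 48/6 = 8
te_Task 4 = (8 + 4·13 + 18)/6 = 78/6 = 13
te_Task 5 = (9 + 4·11 + 13)/6 = 66/6 = 11
te_Task 6 = (5 + 4·9 + 25)/6 = 66/6 = 11

Forward pass:
ES_Task 1 = 0; EF_Task 1 = 3
ES_Task 2 = 3; EF_Task 2 = 3+4 = 7
ES_Task 3 = 3; EF_Task 3 = 3+8 = 11
ES_Task 4 = 3; EF_Task 4 = 3+13 = 16
ES_Task 5 = 3; EF_Task 5 = 3+11 = 14
ES_Task 6 = max(EF_Task 2=7, EF_Task 3=11, EF_Task 4=16, EF_Task 5=14) = 16; EF_Task 6 = 16+11 = 27
Expected project duration μ = 27 days. Critical path: Task 1 → Task 4 → Task 6.

Backward pass:
LF_Task 6 = 27; LS_Task 6 = 27−11 = 16
LF_Task 5 = LS_Task 6 = 16; LS_Task 5 = 16−11 = 5
LF_Task 4 = LS_Task 6 = 16; LS_Task 4 = 16−13 = 3
LF_Task 3 = LS_Task 6 = 16; LS_Task 3 = 16−8 = 8
LF_Task 2 = LS_Task 6 = 16; LS_Task 2 = 16−4 = 12
LF_Task 1 = min(LS_Task 2=12, LS_Task 3=8, LS_Task 4=3, LS_Task 5=5) = 3; LS_Task 1 = 3−3 = 0
Slack_Task 5 = LS_Task 5 − ES_Task 5 = 5 − 3 = 2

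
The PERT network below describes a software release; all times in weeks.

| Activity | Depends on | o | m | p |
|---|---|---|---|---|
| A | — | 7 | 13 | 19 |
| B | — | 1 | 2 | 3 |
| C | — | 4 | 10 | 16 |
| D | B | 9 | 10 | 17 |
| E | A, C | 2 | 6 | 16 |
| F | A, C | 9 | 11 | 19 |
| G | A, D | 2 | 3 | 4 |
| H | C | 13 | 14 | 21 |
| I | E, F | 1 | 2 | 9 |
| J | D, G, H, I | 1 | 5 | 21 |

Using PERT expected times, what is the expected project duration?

35 weeks

te_A = (7 + 4·13 + 19)/6 = 78/6 = 13
te_B = (1 + 4·2 + 3)/6 = 12/6 = 2
te_C = (4 + 4·10 + 16)/6 = 60/6 = 10
te_D = (9 + 4·10 + 17)/6 = 66/6 = 11
te_E = (2 + 4·6 + 16)/6 = 42/6 = 7
te_F = (9 + 4·11 + 19)/6 = 72/6 = 12
te_G = (2 + 4·3 + 4)/6 = 18/6 = 3
te_H = (13 + 4·14 + 21)/6 = 90/6 = 15
te_I = (1 + 4·2 + 9)/6 = 18/6 = 3
te_J = (1 + 4·5 + 21)/6 = 42/6 = 7

Forward pass:
ES_A = 0; EF_A = 13
ES_B = 0; EF_B = 2
ES_C = 0; EF_C = 10
ES_D = 2; EF_D = 2+11 = 13
ES_E = max(EF_A=13, EF_C=10) = 13; EF_E = 13+7 = 20
ES_F = max(EF_A=13, EF_C=10) = 13; EF_F = 13+12 = 25
ES_G = max(EF_A=13, EF_D=13) = 13; EF_G = 13+3 = 16
ES_H = 10; EF_H = 10+15 = 25
ES_I = max(EF_E=20, EF_F=25) = 25; EF_I = 25+3 = 28
ES_J = max(EF_D=13, EF_G=16, EF_H=25, EF_I=28) = 28; EF_J = 28+7 = 35
Expected project duration μ = 35 weeks. Critical path: A → F → I → J.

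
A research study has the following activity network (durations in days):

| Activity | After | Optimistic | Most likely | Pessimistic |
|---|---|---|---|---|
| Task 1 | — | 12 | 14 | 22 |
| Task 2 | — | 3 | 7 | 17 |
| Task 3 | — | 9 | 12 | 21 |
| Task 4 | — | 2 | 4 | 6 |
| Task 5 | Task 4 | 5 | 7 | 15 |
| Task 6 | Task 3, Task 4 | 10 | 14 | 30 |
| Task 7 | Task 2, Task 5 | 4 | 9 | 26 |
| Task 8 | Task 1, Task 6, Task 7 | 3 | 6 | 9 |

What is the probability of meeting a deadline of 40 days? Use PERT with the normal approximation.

0.894

te_Task 1 = (12 + 4·14 + 22)/6 = 90/6 = 15; σ²_Task 1 = ((22−12)/6)² = 2.778
te_Task 2 = (3 + 4·7 + 17)/6 = 48/6 = 8; σ²_Task 2 = ((17−3)/6)² = 5.444
te_Task 3 = (9 + 4·12 + 21)/6 = 78/6 = 13; σ²_Task 3 = ((21−9)/6)² = 4.000
te_Task 4 = (2 + 4·4 + 6)/6 = 24/6 = 4; σ²_Task 4 = ((6−2)/6)² = 0.444
te_Task 5 = (5 + 4·7 + 15)/6 = 48/6 = 8; σ²_Task 5 = ((15−5)/6)² = 2.778
te_Task 6 = (10 + 4·14 + 30)/6 = 96/6 = 16; σ²_Task 6 = ((30−10)/6)² = 11.111
te_Task 7 = (4 + 4·9 + 26)/6 = 66/6 = 11; σ²_Task 7 = ((26−4)/6)² = 13.444
te_Task 8 = (3 + 4·6 + 9)/6 = 36/6 = 6; σ²_Task 8 = ((9−3)/6)² = 1.000

Forward pass:
ES_Task 1 = 0; EF_Task 1 = 15
ES_Task 2 = 0; EF_Task 2 = 8
ES_Task 3 = 0; EF_Task 3 = 13
ES_Task 4 = 0; EF_Task 4 = 4
ES_Task 5 = 4; EF_Task 5 = 4+8 = 12
ES_Task 6 = max(EF_Task 3=13, EF_Task 4=4) = 13; EF_Task 6 = 13+16 = 29
ES_Task 7 = max(EF_Task 2=8, EF_Task 5=12) = 12; EF_Task 7 = 12+11 = 23
ES_Task 8 = max(EF_Task 1=15, EF_Task 6=29, EF_Task 7=23) = 29; EF_Task 8 = 29+6 = 35
Expected project duration μ = 35 days. Critical path: Task 3 → Task 6 → Task 8.

Variance along critical path = 4.000 + 11.111 + 1.000 = 16.111; σ = √16.111 = 4.014 days.
Z = (40 − 35) / 4.014 = 1.246
P(T ≤ 40) = Φ(1.246) ≈ 0.894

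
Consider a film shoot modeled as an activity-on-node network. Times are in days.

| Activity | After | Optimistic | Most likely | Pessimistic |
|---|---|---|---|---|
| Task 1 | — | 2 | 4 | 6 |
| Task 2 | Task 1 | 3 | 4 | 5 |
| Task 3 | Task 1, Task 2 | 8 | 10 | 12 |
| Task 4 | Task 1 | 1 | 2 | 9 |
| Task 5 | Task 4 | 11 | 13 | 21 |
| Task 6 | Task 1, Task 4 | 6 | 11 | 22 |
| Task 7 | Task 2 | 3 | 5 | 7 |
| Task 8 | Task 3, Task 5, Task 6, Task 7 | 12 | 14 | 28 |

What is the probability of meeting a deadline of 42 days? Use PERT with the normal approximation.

0.925

te_Task 1 = (2 + 4·4 + 6)/6 = 24/6 = 4; σ²_Task 1 = ((6−2)/6)² = 0.444
te_Task 2 = (3 + 4·4 + 5)/6 = 24/6 = 4; σ²_Task 2 = ((5−3)/6)² = 0.111
te_Task 3 = (8 + 4·10 + 12)/6 = 60/6 = 10; σ²_Task 3 = ((12−8)/6)² = 0.444
te_Task 4 = (1 + 4·2 + 9)/6 = 18/6 = 3; σ²_Task 4 = ((9−1)/6)² = 1.778
te_Task 5 = (11 + 4·13 + 21)/6 = 84/6 = 14; σ²_Task 5 = ((21−11)/6)² = 2.778
te_Task 6 = (6 + 4·11 + 22)/6 = 72/6 = 12; σ²_Task 6 = ((22−6)/6)² = 7.111
te_Task 7 = (3 + 4·5 + 7)/6 = 30/6 = 5; σ²_Task 7 = ((7−3)/6)² = 0.444
te_Task 8 = (12 + 4·14 + 28)/6 = 96/6 = 16; σ²_Task 8 = ((28−12)/6)² = 7.111

Forward pass:
ES_Task 1 = 0; EF_Task 1 = 4
ES_Task 2 = 4; EF_Task 2 = 4+4 = 8
ES_Task 3 = max(EF_Task 1=4, EF_Task 2=8) = 8; EF_Task 3 = 8+10 = 18
ES_Task 4 = 4; EF_Task 4 = 4+3 = 7
ES_Task 5 = 7; EF_Task 5 = 7+14 = 21
ES_Task 6 = max(EF_Task 1=4, EF_Task 4=7) = 7; EF_Task 6 = 7+12 = 19
ES_Task 7 = 8; EF_Task 7 = 8+5 = 13
ES_Task 8 = max(EF_Task 3=18, EF_Task 5=21, EF_Task 6=19, EF_Task 7=13) = 21; EF_Task 8 = 21+16 = 37
Expected project duration μ = 37 days. Critical path: Task 1 → Task 4 → Task 5 → Task 8.

Variance along critical path = 0.444 + 1.778 + 2.778 + 7.111 = 12.111; σ = √12.111 = 3.480 days.
Z = (42 − 37) / 3.480 = 1.437
P(T ≤ 42) = Φ(1.437) ≈ 0.925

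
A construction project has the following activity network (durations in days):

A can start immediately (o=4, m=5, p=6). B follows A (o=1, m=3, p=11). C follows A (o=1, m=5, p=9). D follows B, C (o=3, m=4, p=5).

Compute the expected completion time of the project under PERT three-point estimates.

14 days

te_A = (4 + 4·5 + 6)/6 = 30/6 = 5
te_B = (1 + 4·3 + 11)/6 = 24/6 = 4
te_C = (1 + 4·5 + 9)/6 = 30/6 = 5
te_D = (3 + 4·4 + 5)/6 = 24/6 = 4

Forward pass:
ES_A = 0; EF_A = 5
ES_B = 5; EF_B = 5+4 = 9
ES_C = 5; EF_C = 5+5 = 10
ES_D = max(EF_B=9, EF_C=10) = 10; EF_D = 10+4 = 14
Expected project duration μ = 14 days. Critical path: A → C → D.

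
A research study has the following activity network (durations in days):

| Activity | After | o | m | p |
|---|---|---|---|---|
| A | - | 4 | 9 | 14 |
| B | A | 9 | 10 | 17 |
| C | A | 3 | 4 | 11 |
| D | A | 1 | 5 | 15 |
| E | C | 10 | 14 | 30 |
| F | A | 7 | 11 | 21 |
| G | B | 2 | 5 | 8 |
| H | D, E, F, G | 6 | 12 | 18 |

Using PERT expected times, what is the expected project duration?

te_A = (4 + 4·9 + 14)/6 = 54/6 = 9
te_B = (9 + 4·10 + 17)/6 = 66/6 = 11
te_C = (3 + 4·4 + 11)/6 = 30/6 = 5
te_D = (1 + 4·5 + 15)/6 = 36/6 = 6
te_E = (10 + 4·14 + 30)/6 = 96/6 = 16
te_F = (7 + 4·11 + 21)/6 = 72/6 = 12
te_G = (2 + 4·5 + 8)/6 = 30/6 = 5
te_H = (6 + 4·12 + 18)/6 = 72/6 = 12

Forward pass:
ES_A = 0; EF_A = 9
ES_B = 9; EF_B = 9+11 = 20
ES_C = 9; EF_C = 9+5 = 14
ES_D = 9; EF_D = 9+6 = 15
ES_E = 14; EF_E = 14+16 = 30
ES_F = 9; EF_F = 9+12 = 21
ES_G = 20; EF_G = 20+5 = 25
ES_H = max(EF_D=15, EF_E=30, EF_F=21, EF_G=25) = 30; EF_H = 30+12 = 42
Expected project duration μ = 42 days. Critical path: A → C → E → H.

42 days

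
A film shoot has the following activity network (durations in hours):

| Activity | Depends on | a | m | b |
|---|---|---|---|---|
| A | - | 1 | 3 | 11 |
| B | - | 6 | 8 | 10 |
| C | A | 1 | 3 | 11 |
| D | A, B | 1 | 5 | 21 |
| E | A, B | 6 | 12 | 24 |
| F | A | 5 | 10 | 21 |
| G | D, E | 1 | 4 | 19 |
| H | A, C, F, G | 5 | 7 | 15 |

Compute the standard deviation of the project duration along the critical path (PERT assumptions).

4.61 hours

te_A = (1 + 4·3 + 11)/6 = 24/6 = 4; σ²_A = ((11−1)/6)² = 2.778
te_B = (6 + 4·8 + 10)/6 = 48/6 = 8; σ²_B = ((10−6)/6)² = 0.444
te_C = (1 + 4·3 + 11)/6 = 24/6 = 4; σ²_C = ((11−1)/6)² = 2.778
te_D = (1 + 4·5 + 21)/6 = 42/6 = 7; σ²_D = ((21−1)/6)² = 11.111
te_E = (6 + 4·12 + 24)/6 = 78/6 = 13; σ²_E = ((24−6)/6)² = 9.000
te_F = (5 + 4·10 + 21)/6 = 66/6 = 11; σ²_F = ((21−5)/6)² = 7.111
te_G = (1 + 4·4 + 19)/6 = 36/6 = 6; σ²_G = ((19−1)/6)² = 9.000
te_H = (5 + 4·7 + 15)/6 = 48/6 = 8; σ²_H = ((15−5)/6)² = 2.778

Forward pass:
ES_A = 0; EF_A = 4
ES_B = 0; EF_B = 8
ES_C = 4; EF_C = 4+4 = 8
ES_D = max(EF_A=4, EF_B=8) = 8; EF_D = 8+7 = 15
ES_E = max(EF_A=4, EF_B=8) = 8; EF_E = 8+13 = 21
ES_F = 4; EF_F = 4+11 = 15
ES_G = max(EF_D=15, EF_E=21) = 21; EF_G = 21+6 = 27
ES_H = max(EF_A=4, EF_C=8, EF_F=15, EF_G=27) = 27; EF_H = 27+8 = 35
Expected project duration μ = 35 hours. Critical path: B → E → G → H.

Variance along critical path = 0.444 + 9.000 + 9.000 + 2.778 = 21.222
σ = √21.222 = 4.607 hours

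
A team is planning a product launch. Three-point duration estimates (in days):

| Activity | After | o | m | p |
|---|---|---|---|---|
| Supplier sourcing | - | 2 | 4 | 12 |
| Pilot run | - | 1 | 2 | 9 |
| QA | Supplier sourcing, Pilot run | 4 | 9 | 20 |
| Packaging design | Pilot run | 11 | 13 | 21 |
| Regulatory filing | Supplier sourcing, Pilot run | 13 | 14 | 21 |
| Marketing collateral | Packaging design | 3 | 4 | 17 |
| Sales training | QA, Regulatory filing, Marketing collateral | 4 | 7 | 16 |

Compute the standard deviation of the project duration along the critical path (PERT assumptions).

te_Supplier sourcing = (2 + 4·4 + 12)/6 = 30/6 = 5; σ²_Supplier sourcing = ((12−2)/6)² = 2.778
te_Pilot run = (1 + 4·2 + 9)/6 = 18/6 = 3; σ²_Pilot run = ((9−1)/6)² = 1.778
te_QA = (4 + 4·9 + 20)/6 = 60/6 = 10; σ²_QA = ((20−4)/6)² = 7.111
te_Packaging design = (11 + 4·13 + 21)/6 = 84/6 = 14; σ²_Packaging design = ((21−11)/6)² = 2.778
te_Regulatory filing = (13 + 4·14 + 21)/6 = 90/6 = 15; σ²_Regulatory filing = ((21−13)/6)² = 1.778
te_Marketing collateral = (3 + 4·4 + 17)/6 = 36/6 = 6; σ²_Marketing collateral = ((17−3)/6)² = 5.444
te_Sales training = (4 + 4·7 + 16)/6 = 48/6 = 8; σ²_Sales training = ((16−4)/6)² = 4.000

Forward pass:
ES_Supplier sourcing = 0; EF_Supplier sourcing = 5
ES_Pilot run = 0; EF_Pilot run = 3
ES_QA = max(EF_Supplier sourcing=5, EF_Pilot run=3) = 5; EF_QA = 5+10 = 15
ES_Packaging design = 3; EF_Packaging design = 3+14 = 17
ES_Regulatory filing = max(EF_Supplier sourcing=5, EF_Pilot run=3) = 5; EF_Regulatory filing = 5+15 = 20
ES_Marketing collateral = 17; EF_Marketing collateral = 17+6 = 23
ES_Sales training = max(EF_QA=15, EF_Regulatory filing=20, EF_Marketing collateral=23) = 23; EF_Sales training = 23+8 = 31
Expected project duration μ = 31 days. Critical path: Pilot run → Packaging design → Marketing collateral → Sales training.

Variance along critical path = 1.778 + 2.778 + 5.444 + 4.000 = 14.000
σ = √14.000 = 3.742 days

3.74 days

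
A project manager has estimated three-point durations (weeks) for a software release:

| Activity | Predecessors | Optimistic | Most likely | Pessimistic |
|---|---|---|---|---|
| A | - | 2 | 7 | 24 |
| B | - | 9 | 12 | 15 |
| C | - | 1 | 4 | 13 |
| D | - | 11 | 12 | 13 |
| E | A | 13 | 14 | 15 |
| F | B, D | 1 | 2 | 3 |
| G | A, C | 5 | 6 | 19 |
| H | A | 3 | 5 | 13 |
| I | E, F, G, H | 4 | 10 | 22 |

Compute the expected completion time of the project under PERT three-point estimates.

34 weeks

te_A = (2 + 4·7 + 24)/6 = 54/6 = 9
te_B = (9 + 4·12 + 15)/6 = 72/6 = 12
te_C = (1 + 4·4 + 13)/6 = 30/6 = 5
te_D = (11 + 4·12 + 13)/6 = 72/6 = 12
te_E = (13 + 4·14 + 15)/6 = 84/6 = 14
te_F = (1 + 4·2 + 3)/6 = 12/6 = 2
te_G = (5 + 4·6 + 19)/6 = 48/6 = 8
te_H = (3 + 4·5 + 13)/6 = 36/6 = 6
te_I = (4 + 4·10 + 22)/6 = 66/6 = 11

Forward pass:
ES_A = 0; EF_A = 9
ES_B = 0; EF_B = 12
ES_C = 0; EF_C = 5
ES_D = 0; EF_D = 12
ES_E = 9; EF_E = 9+14 = 23
ES_F = max(EF_B=12, EF_D=12) = 12; EF_F = 12+2 = 14
ES_G = max(EF_A=9, EF_C=5) = 9; EF_G = 9+8 = 17
ES_H = 9; EF_H = 9+6 = 15
ES_I = max(EF_E=23, EF_F=14, EF_G=17, EF_H=15) = 23; EF_I = 23+11 = 34
Expected project duration μ = 34 weeks. Critical path: A → E → I.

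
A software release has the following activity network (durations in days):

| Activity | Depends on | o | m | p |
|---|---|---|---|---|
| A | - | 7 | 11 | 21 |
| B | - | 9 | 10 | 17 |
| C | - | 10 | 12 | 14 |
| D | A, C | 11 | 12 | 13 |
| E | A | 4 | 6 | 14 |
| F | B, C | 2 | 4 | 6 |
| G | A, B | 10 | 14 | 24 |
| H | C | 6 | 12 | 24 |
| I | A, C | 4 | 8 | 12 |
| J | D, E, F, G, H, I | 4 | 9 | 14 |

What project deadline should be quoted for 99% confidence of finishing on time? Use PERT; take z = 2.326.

44.6 days

te_A = (7 + 4·11 + 21)/6 = 72/6 = 12; σ²_A = ((21−7)/6)² = 5.444
te_B = (9 + 4·10 + 17)/6 = 66/6 = 11; σ²_B = ((17−9)/6)² = 1.778
te_C = (10 + 4·12 + 14)/6 = 72/6 = 12; σ²_C = ((14−10)/6)² = 0.444
te_D = (11 + 4·12 + 13)/6 = 72/6 = 12; σ²_D = ((13−11)/6)² = 0.111
te_E = (4 + 4·6 + 14)/6 = 42/6 = 7; σ²_E = ((14−4)/6)² = 2.778
te_F = (2 + 4·4 + 6)/6 = 24/6 = 4; σ²_F = ((6−2)/6)² = 0.444
te_G = (10 + 4·14 + 24)/6 = 90/6 = 15; σ²_G = ((24−10)/6)² = 5.444
te_H = (6 + 4·12 + 24)/6 = 78/6 = 13; σ²_H = ((24−6)/6)² = 9.000
te_I = (4 + 4·8 + 12)/6 = 48/6 = 8; σ²_I = ((12−4)/6)² = 1.778
te_J = (4 + 4·9 + 14)/6 = 54/6 = 9; σ²_J = ((14−4)/6)² = 2.778

Forward pass:
ES_A = 0; EF_A = 12
ES_B = 0; EF_B = 11
ES_C = 0; EF_C = 12
ES_D = max(EF_A=12, EF_C=12) = 12; EF_D = 12+12 = 24
ES_E = 12; EF_E = 12+7 = 19
ES_F = max(EF_B=11, EF_C=12) = 12; EF_F = 12+4 = 16
ES_G = max(EF_A=12, EF_B=11) = 12; EF_G = 12+15 = 27
ES_H = 12; EF_H = 12+13 = 25
ES_I = max(EF_A=12, EF_C=12) = 12; EF_I = 12+8 = 20
ES_J = max(EF_D=24, EF_E=19, EF_F=16, EF_G=27, EF_H=25, EF_I=20) = 27; EF_J = 27+9 = 36
Expected project duration μ = 36 days. Critical path: A → G → J.

Variance along critical path = 5.444 + 5.444 + 2.778 = 13.667; σ = 3.697 days.
D = μ + z·σ = 36 + 2.326·3.697 = 44.6 days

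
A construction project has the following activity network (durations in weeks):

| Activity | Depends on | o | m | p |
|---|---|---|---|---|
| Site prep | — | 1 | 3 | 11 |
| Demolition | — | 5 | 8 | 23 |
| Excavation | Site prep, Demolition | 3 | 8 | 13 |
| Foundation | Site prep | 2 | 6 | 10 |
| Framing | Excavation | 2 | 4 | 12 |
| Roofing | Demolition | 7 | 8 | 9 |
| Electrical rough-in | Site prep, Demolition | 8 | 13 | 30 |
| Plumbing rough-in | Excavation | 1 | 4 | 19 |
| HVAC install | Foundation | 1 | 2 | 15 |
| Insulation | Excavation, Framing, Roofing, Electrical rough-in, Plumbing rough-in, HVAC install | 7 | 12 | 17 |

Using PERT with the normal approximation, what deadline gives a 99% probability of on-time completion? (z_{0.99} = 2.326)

48.7 weeks

te_Site prep = (1 + 4·3 + 11)/6 = 24/6 = 4; σ²_Site prep = ((11−1)/6)² = 2.778
te_Demolition = (5 + 4·8 + 23)/6 = 60/6 = 10; σ²_Demolition = ((23−5)/6)² = 9.000
te_Excavation = (3 + 4·8 + 13)/6 = 48/6 = 8; σ²_Excavation = ((13−3)/6)² = 2.778
te_Foundation = (2 + 4·6 + 10)/6 = 36/6 = 6; σ²_Foundation = ((10−2)/6)² = 1.778
te_Framing = (2 + 4·4 + 12)/6 = 30/6 = 5; σ²_Framing = ((12−2)/6)² = 2.778
te_Roofing = (7 + 4·8 + 9)/6 = 48/6 = 8; σ²_Roofing = ((9−7)/6)² = 0.111
te_Electrical rough-in = (8 + 4·13 + 30)/6 = 90/6 = 15; σ²_Electrical rough-in = ((30−8)/6)² = 13.444
te_Plumbing rough-in = (1 + 4·4 + 19)/6 = 36/6 = 6; σ²_Plumbing rough-in = ((19−1)/6)² = 9.000
te_HVAC install = (1 + 4·2 + 15)/6 = 24/6 = 4; σ²_HVAC install = ((15−1)/6)² = 5.444
te_Insulation = (7 + 4·12 + 17)/6 = 72/6 = 12; σ²_Insulation = ((17−7)/6)² = 2.778

Forward pass:
ES_Site prep = 0; EF_Site prep = 4
ES_Demolition = 0; EF_Demolition = 10
ES_Excavation = max(EF_Site prep=4, EF_Demolition=10) = 10; EF_Excavation = 10+8 = 18
ES_Foundation = 4; EF_Foundation = 4+6 = 10
ES_Framing = 18; EF_Framing = 18+5 = 23
ES_Roofing = 10; EF_Roofing = 10+8 = 18
ES_Electrical rough-in = max(EF_Site prep=4, EF_Demolition=10) = 10; EF_Electrical rough-in = 10+15 = 25
ES_Plumbing rough-in = 18; EF_Plumbing rough-in = 18+6 = 24
ES_HVAC install = 10; EF_HVAC install = 10+4 = 14
ES_Insulation = max(EF_Excavation=18, EF_Framing=23, EF_Roofing=18, EF_Electrical rough-in=25, EF_Plumbing rough-in=24, EF_HVAC install=14) = 25; EF_Insulation = 25+12 = 37
Expected project duration μ = 37 weeks. Critical path: Demolition → Electrical rough-in → Insulation.

Variance along critical path = 9.000 + 13.444 + 2.778 = 25.222; σ = 5.022 weeks.
D = μ + z·σ = 37 + 2.326·5.022 = 48.7 weeks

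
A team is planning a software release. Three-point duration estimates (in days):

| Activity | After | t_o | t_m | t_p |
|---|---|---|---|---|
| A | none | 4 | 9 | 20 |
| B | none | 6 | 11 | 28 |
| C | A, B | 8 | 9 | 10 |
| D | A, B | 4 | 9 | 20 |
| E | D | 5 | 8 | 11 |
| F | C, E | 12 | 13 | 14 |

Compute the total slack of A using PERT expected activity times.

te_A = (4 + 4·9 + 20)/6 = 60/6 = 10
te_B = (6 + 4·11 + 28)/6 = 78/6 = 13
te_C = (8 + 4·9 + 10)/6 = 54/6 = 9
te_D = (4 + 4·9 + 20)/6 = 60/6 = 10
te_E = (5 + 4·8 + 11)/6 = 48/6 = 8
te_F = (12 + 4·13 + 14)/6 = 78/6 = 13

Forward pass:
ES_A = 0; EF_A = 10
ES_B = 0; EF_B = 13
ES_C = max(EF_A=10, EF_B=13) = 13; EF_C = 13+9 = 22
ES_D = max(EF_A=10, EF_B=13) = 13; EF_D = 13+10 = 23
ES_E = 23; EF_E = 23+8 = 31
ES_F = max(EF_C=22, EF_E=31) = 31; EF_F = 31+13 = 44
Expected project duration μ = 44 days. Critical path: B → D → E → F.

Backward pass:
LF_F = 44; LS_F = 44−13 = 31
LF_E = LS_F = 31; LS_E = 31−8 = 23
LF_D = LS_E = 23; LS_D = 23−10 = 13
LF_C = LS_F = 31; LS_C = 31−9 = 22
LF_B = min(LS_C=22, LS_D=13) = 13; LS_B = 13−13 = 0
LF_A = min(LS_C=22, LS_D=13) = 13; LS_A = 13−10 = 3
Slack_A = LS_A − ES_A = 3 − 0 = 3

3 days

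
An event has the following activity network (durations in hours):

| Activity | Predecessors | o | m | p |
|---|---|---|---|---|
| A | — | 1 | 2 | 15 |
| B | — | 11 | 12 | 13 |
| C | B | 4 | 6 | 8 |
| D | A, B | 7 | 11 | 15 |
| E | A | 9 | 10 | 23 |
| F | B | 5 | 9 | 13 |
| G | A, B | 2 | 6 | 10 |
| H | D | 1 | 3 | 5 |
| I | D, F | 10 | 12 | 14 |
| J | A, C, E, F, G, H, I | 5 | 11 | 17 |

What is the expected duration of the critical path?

46 hours

te_A = (1 + 4·2 + 15)/6 = 24/6 = 4
te_B = (11 + 4·12 + 13)/6 = 72/6 = 12
te_C = (4 + 4·6 + 8)/6 = 36/6 = 6
te_D = (7 + 4·11 + 15)/6 = 66/6 = 11
te_E = (9 + 4·10 + 23)/6 = 72/6 = 12
te_F = (5 + 4·9 + 13)/6 = 54/6 = 9
te_G = (2 + 4·6 + 10)/6 = 36/6 = 6
te_H = (1 + 4·3 + 5)/6 = 18/6 = 3
te_I = (10 + 4·12 + 14)/6 = 72/6 = 12
te_J = (5 + 4·11 + 17)/6 = 66/6 = 11

Forward pass:
ES_A = 0; EF_A = 4
ES_B = 0; EF_B = 12
ES_C = 12; EF_C = 12+6 = 18
ES_D = max(EF_A=4, EF_B=12) = 12; EF_D = 12+11 = 23
ES_E = 4; EF_E = 4+12 = 16
ES_F = 12; EF_F = 12+9 = 21
ES_G = max(EF_A=4, EF_B=12) = 12; EF_G = 12+6 = 18
ES_H = 23; EF_H = 23+3 = 26
ES_I = max(EF_D=23, EF_F=21) = 23; EF_I = 23+12 = 35
ES_J = max(EF_A=4, EF_C=18, EF_E=16, EF_F=21, EF_G=18, EF_H=26, EF_I=35) = 35; EF_J = 35+11 = 46
Expected project duration μ = 46 hours. Critical path: B → D → I → J.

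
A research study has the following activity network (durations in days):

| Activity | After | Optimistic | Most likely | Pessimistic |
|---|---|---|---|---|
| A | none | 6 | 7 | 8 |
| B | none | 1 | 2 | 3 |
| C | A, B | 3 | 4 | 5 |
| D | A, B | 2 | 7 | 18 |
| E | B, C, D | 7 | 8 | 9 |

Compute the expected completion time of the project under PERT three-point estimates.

23 days

te_A = (6 + 4·7 + 8)/6 = 42/6 = 7
te_B = (1 + 4·2 + 3)/6 = 12/6 = 2
te_C = (3 + 4·4 + 5)/6 = 24/6 = 4
te_D = (2 + 4·7 + 18)/6 = 48/6 = 8
te_E = (7 + 4·8 + 9)/6 = 48/6 = 8

Forward pass:
ES_A = 0; EF_A = 7
ES_B = 0; EF_B = 2
ES_C = max(EF_A=7, EF_B=2) = 7; EF_C = 7+4 = 11
ES_D = max(EF_A=7, EF_B=2) = 7; EF_D = 7+8 = 15
ES_E = max(EF_B=2, EF_C=11, EF_D=15) = 15; EF_E = 15+8 = 23
Expected project duration μ = 23 days. Critical path: A → D → E.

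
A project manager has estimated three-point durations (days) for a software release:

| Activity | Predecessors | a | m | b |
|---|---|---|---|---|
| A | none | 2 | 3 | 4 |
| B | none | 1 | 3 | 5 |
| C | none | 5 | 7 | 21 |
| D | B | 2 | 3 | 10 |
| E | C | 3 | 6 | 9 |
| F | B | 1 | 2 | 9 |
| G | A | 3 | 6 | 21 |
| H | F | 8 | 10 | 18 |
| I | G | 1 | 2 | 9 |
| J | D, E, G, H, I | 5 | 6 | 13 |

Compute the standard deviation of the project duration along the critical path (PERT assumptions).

te_A = (2 + 4·3 + 4)/6 = 18/6 = 3; σ²_A = ((4−2)/6)² = 0.111
te_B = (1 + 4·3 + 5)/6 = 18/6 = 3; σ²_B = ((5−1)/6)² = 0.444
te_C = (5 + 4·7 + 21)/6 = 54/6 = 9; σ²_C = ((21−5)/6)² = 7.111
te_D = (2 + 4·3 + 10)/6 = 24/6 = 4; σ²_D = ((10−2)/6)² = 1.778
te_E = (3 + 4·6 + 9)/6 = 36/6 = 6; σ²_E = ((9−3)/6)² = 1.000
te_F = (1 + 4·2 + 9)/6 = 18/6 = 3; σ²_F = ((9−1)/6)² = 1.778
te_G = (3 + 4·6 + 21)/6 = 48/6 = 8; σ²_G = ((21−3)/6)² = 9.000
te_H = (8 + 4·10 + 18)/6 = 66/6 = 11; σ²_H = ((18−8)/6)² = 2.778
te_I = (1 + 4·2 + 9)/6 = 18/6 = 3; σ²_I = ((9−1)/6)² = 1.778
te_J = (5 + 4·6 + 13)/6 = 42/6 = 7; σ²_J = ((13−5)/6)² = 1.778

Forward pass:
ES_A = 0; EF_A = 3
ES_B = 0; EF_B = 3
ES_C = 0; EF_C = 9
ES_D = 3; EF_D = 3+4 = 7
ES_E = 9; EF_E = 9+6 = 15
ES_F = 3; EF_F = 3+3 = 6
ES_G = 3; EF_G = 3+8 = 11
ES_H = 6; EF_H = 6+11 = 17
ES_I = 11; EF_I = 11+3 = 14
ES_J = max(EF_D=7, EF_E=15, EF_G=11, EF_H=17, EF_I=14) = 17; EF_J = 17+7 = 24
Expected project duration μ = 24 days. Critical path: B → F → H → J.

Variance along critical path = 0.444 + 1.778 + 2.778 + 1.778 = 6.778
σ = √6.778 = 2.603 days

2.60 days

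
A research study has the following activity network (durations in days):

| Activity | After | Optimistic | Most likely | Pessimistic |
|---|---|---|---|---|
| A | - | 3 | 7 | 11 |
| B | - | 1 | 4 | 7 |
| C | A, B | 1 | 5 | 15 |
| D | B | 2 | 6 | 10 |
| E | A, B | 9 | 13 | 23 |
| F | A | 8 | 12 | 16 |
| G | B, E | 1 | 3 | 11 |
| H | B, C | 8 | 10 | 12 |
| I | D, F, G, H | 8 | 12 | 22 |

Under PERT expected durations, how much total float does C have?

te_A = (3 + 4·7 + 11)/6 = 42/6 = 7
te_B = (1 + 4·4 + 7)/6 = 24/6 = 4
te_C = (1 + 4·5 + 15)/6 = 36/6 = 6
te_D = (2 + 4·6 + 10)/6 = 36/6 = 6
te_E = (9 + 4·13 + 23)/6 = 84/6 = 14
te_F = (8 + 4·12 + 16)/6 = 72/6 = 12
te_G = (1 + 4·3 + 11)/6 = 24/6 = 4
te_H = (8 + 4·10 + 12)/6 = 60/6 = 10
te_I = (8 + 4·12 + 22)/6 = 78/6 = 13

Forward pass:
ES_A = 0; EF_A = 7
ES_B = 0; EF_B = 4
ES_C = max(EF_A=7, EF_B=4) = 7; EF_C = 7+6 = 13
ES_D = 4; EF_D = 4+6 = 10
ES_E = max(EF_A=7, EF_B=4) = 7; EF_E = 7+14 = 21
ES_F = 7; EF_F = 7+12 = 19
ES_G = max(EF_B=4, EF_E=21) = 21; EF_G = 21+4 = 25
ES_H = max(EF_B=4, EF_C=13) = 13; EF_H = 13+10 = 23
ES_I = max(EF_D=10, EF_F=19, EF_G=25, EF_H=23) = 25; EF_I = 25+13 = 38
Expected project duration μ = 38 days. Critical path: A → E → G → I.

Backward pass:
LF_I = 38; LS_I = 38−13 = 25
LF_H = LS_I = 25; LS_H = 25−10 = 15
LF_G = LS_I = 25; LS_G = 25−4 = 21
LF_F = LS_I = 25; LS_F = 25−12 = 13
LF_E = LS_G = 21; LS_E = 21−14 = 7
LF_D = LS_I = 25; LS_D = 25−6 = 19
LF_C = LS_H = 15; LS_C = 15−6 = 9
LF_B = min(LS_C=9, LS_D=19, LS_E=7, LS_G=21, LS_H=15) = 7; LS_B = 7−4 = 3
LF_A = min(LS_C=9, LS_E=7, LS_F=13) = 7; LS_A = 7−7 = 0
Slack_C = LS_C − ES_C = 9 − 7 = 2

2 days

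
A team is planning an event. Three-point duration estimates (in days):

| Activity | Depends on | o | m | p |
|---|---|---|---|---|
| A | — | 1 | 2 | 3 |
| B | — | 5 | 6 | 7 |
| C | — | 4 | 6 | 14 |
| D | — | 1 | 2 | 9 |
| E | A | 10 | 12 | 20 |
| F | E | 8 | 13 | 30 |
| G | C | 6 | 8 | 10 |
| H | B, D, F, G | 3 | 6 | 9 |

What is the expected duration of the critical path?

36 days

te_A = (1 + 4·2 + 3)/6 = 12/6 = 2
te_B = (5 + 4·6 + 7)/6 = 36/6 = 6
te_C = (4 + 4·6 + 14)/6 = 42/6 = 7
te_D = (1 + 4·2 + 9)/6 = 18/6 = 3
te_E = (10 + 4·12 + 20)/6 = 78/6 = 13
te_F = (8 + 4·13 + 30)/6 = 90/6 = 15
te_G = (6 + 4·8 + 10)/6 = 48/6 = 8
te_H = (3 + 4·6 + 9)/6 = 36/6 = 6

Forward pass:
ES_A = 0; EF_A = 2
ES_B = 0; EF_B = 6
ES_C = 0; EF_C = 7
ES_D = 0; EF_D = 3
ES_E = 2; EF_E = 2+13 = 15
ES_F = 15; EF_F = 15+15 = 30
ES_G = 7; EF_G = 7+8 = 15
ES_H = max(EF_B=6, EF_D=3, EF_F=30, EF_G=15) = 30; EF_H = 30+6 = 36
Expected project duration μ = 36 days. Critical path: A → E → F → H.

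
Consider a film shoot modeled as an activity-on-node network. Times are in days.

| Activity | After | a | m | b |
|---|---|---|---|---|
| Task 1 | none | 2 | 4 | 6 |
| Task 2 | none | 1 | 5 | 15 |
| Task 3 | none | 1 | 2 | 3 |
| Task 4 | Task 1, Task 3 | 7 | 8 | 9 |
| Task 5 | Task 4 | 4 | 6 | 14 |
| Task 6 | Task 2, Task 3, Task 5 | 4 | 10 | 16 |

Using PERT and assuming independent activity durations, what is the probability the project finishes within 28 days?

0.356

te_Task 1 = (2 + 4·4 + 6)/6 = 24/6 = 4; σ²_Task 1 = ((6−2)/6)² = 0.444
te_Task 2 = (1 + 4·5 + 15)/6 = 36/6 = 6; σ²_Task 2 = ((15−1)/6)² = 5.444
te_Task 3 = (1 + 4·2 + 3)/6 = 12/6 = 2; σ²_Task 3 = ((3−1)/6)² = 0.111
te_Task 4 = (7 + 4·8 + 9)/6 = 48/6 = 8; σ²_Task 4 = ((9−7)/6)² = 0.111
te_Task 5 = (4 + 4·6 + 14)/6 = 42/6 = 7; σ²_Task 5 = ((14−4)/6)² = 2.778
te_Task 6 = (4 + 4·10 + 16)/6 = 60/6 = 10; σ²_Task 6 = ((16−4)/6)² = 4.000

Forward pass:
ES_Task 1 = 0; EF_Task 1 = 4
ES_Task 2 = 0; EF_Task 2 = 6
ES_Task 3 = 0; EF_Task 3 = 2
ES_Task 4 = max(EF_Task 1=4, EF_Task 3=2) = 4; EF_Task 4 = 4+8 = 12
ES_Task 5 = 12; EF_Task 5 = 12+7 = 19
ES_Task 6 = max(EF_Task 2=6, EF_Task 3=2, EF_Task 5=19) = 19; EF_Task 6 = 19+10 = 29
Expected project duration μ = 29 days. Critical path: Task 1 → Task 4 → Task 5 → Task 6.

Variance along critical path = 0.444 + 0.111 + 2.778 + 4.000 = 7.333; σ = √7.333 = 2.708 days.
Z = (28 − 29) / 2.708 = -0.369
P(T ≤ 28) = Φ(-0.369) ≈ 0.356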